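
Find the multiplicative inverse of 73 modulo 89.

50

Run the extended Euclidean algorithm:
89 = 1×73 + 16
73 = 4×16 + 9
16 = 1×9 + 7
9 = 1×7 + 2
7 = 3×2 + 1
2 = 2×1 + 0
gcd(73, 89) = 1, so the inverse exists.
Bézout: 1 = 32×89 − 39×73.
So 73⁻¹ ≡ −39 ≡ 50 (mod 89).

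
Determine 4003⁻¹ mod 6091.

3556

Run the extended Euclidean algorithm:
6091 = 1×4003 + 2088
4003 = 1×2088 + 1915
2088 = 1×1915 + 173
1915 = 11×173 + 12
173 = 14×12 + 5
12 = 2×5 + 2
5 = 2×2 + 1
2 = 2×1 + 0
gcd(4003, 6091) = 1, so the inverse exists.
Bézout: 1 = 1666×6091 − 2535×4003.
So 4003⁻¹ ≡ −2535 ≡ 3556 (mod 6091).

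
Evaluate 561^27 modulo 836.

Compute successive squares:
27 in binary is 11011, i.e. 27 = 16 + 8 + 2 + 1.
561^1 ≡ 561 (mod 836)
561^2 ≡ 561^2 = 314721 ≡ 385 (mod 836)
561^4 ≡ 385^2 = 148225 ≡ 253 (mod 836)
561^8 ≡ 253^2 = 64009 ≡ 473 (mod 836)
561^16 ≡ 473^2 = 223729 ≡ 517 (mod 836)
561^27 = 561^16 * 561^8 * 561^2 * 561^1 ≡ 517 * 473 * 385 * 561 (mod 836).
Accumulate the product:
517 * 473 = 244541 ≡ 429
429 * 385 = 165165 ≡ 473
473 * 561 = 265353 ≡ 341

341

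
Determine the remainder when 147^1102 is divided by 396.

1102 in binary is 10001001110, i.e. 1102 = 1024 + 64 + 8 + 4 + 2.
147^1 ≡ 147 (mod 396)
147^2 ≡ 147^2 = 21609 ≡ 225 (mod 396)
147^4 ≡ 225^2 = 50625 ≡ 333 (mod 396)
147^8 ≡ 333^2 = 110889 ≡ 9 (mod 396)
147^16 ≡ 9^2 = 81 (mod 396)
147^32 ≡ 81^2 = 6561 ≡ 225 (mod 396)
147^64 ≡ 225^2 = 50625 ≡ 333 (mod 396)
147^128 ≡ 333^2 = 110889 ≡ 9 (mod 396)
147^256 ≡ 9^2 = 81 (mod 396)
147^512 ≡ 81^2 = 6561 ≡ 225 (mod 396)
147^1024 ≡ 225^2 = 50625 ≡ 333 (mod 396)
147^1102 = 147^1024 · 147^64 · 147^8 · 147^4 · 147^2 ≡ 333 · 333 · 9 · 333 · 225 (mod 396).
Accumulate the product:
333 · 333 = 110889 ≡ 9
9 · 9 = 81
81 · 333 = 26973 ≡ 45
45 · 225 = 10125 ≡ 225

225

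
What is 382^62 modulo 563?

Using repeated squaring:
62 in binary is 111110, i.e. 62 = 32 + 16 + 8 + 4 + 2.
382^1 ≡ 382 (mod 563)
382^2 ≡ 382^2 = 145924 ≡ 107 (mod 563)
382^4 ≡ 107^2 = 11449 ≡ 189 (mod 563)
382^8 ≡ 189^2 = 35721 ≡ 252 (mod 563)
382^16 ≡ 252^2 = 63504 ≡ 448 (mod 563)
382^32 ≡ 448^2 = 200704 ≡ 276 (mod 563)
382^62 = 382^32 × 382^16 × 382^8 × 382^4 × 382^2 ≡ 276 × 448 × 252 × 189 × 107 (mod 563).
Accumulate the product:
276 × 448 = 123648 ≡ 351
351 × 252 = 88452 ≡ 61
61 × 189 = 11529 ≡ 269
269 × 107 = 28783 ≡ 70

70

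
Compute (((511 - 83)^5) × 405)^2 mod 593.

511 - 83 = 428
(428)^5 ≡ 241 (mod 593)
241 × 405 = 97605 ≡ 353 (mod 593)
(353)^2 ≡ 79 (mod 593)

79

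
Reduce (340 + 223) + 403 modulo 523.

443

340 + 223 = 563 ≡ 40 (mod 523)
40 + 403 = 443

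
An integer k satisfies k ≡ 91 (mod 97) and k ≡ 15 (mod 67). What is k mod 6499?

97⁻¹ mod 67: 97*38 ≡ 1 (mod 67), so 97⁻¹ ≡ 38.
k = 91 + 97*((15 − 91)*38 mod 67) = 91 + 97*60 = 5911.

5911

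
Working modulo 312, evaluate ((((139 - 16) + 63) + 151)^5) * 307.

187

139 - 16 = 123
123 + 63 = 186
186 + 151 = 337 ≡ 25 (mod 312)
(25)^5 ≡ 25 (mod 312)
25 * 307 = 7675 ≡ 187 (mod 312)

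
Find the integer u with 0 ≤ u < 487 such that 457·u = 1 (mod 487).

Run the extended Euclidean algorithm:
487 = 1·457 + 30
457 = 15·30 + 7
30 = 4·7 + 2
7 = 3·2 + 1
2 = 2·1 + 0
gcd(457, 487) = 1, so the inverse exists.
Back-substitute for 1:
1 = 1·7 − 3·2
  = −3·30 + 13·7
  = 13·457 − 198·30
  = −198·487 + 211·457
So 457⁻¹ ≡ 211 (mod 487).

211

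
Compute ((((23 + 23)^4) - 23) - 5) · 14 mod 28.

23 + 23 = 46 ≡ 18 (mod 28)
(18)^4 ≡ 4 (mod 28)
4 - 23 = -19 ≡ 9 (mod 28)
9 - 5 = 4
4 · 14 = 56 ≡ 0 (mod 28)

0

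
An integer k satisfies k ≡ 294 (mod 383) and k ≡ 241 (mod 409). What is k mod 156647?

91448

383⁻¹ mod 409: 383·173 ≡ 1 (mod 409), so 383⁻¹ ≡ 173.
k = 294 + 383·((241 − 294)·173 mod 409) = 294 + 383·238 = 91448.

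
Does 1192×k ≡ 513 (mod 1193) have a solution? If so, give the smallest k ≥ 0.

gcd(1192, 1193) = 1, so a unique solution mod 1193 exists.
1192⁻¹ ≡ 1192 (mod 1193).
k ≡ 1192×513 ≡ 680 (mod 1193).

680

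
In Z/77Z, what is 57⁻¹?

77 = 1*57 + 20
57 = 2*20 + 17
20 = 1*17 + 3
17 = 5*3 + 2
3 = 1*2 + 1
2 = 2*1 + 0
gcd(57, 77) = 1, so the inverse exists.
Bézout: 1 = 20*77 − 27*57.
So 57⁻¹ ≡ −27 ≡ 50 (mod 77).

50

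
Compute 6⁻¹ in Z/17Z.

3

17 = 2*6 + 5
6 = 1*5 + 1
5 = 5*1 + 0
gcd(6, 17) = 1, so the inverse exists.
Bézout: 1 = −1*17 + 3*6.
So 6⁻¹ ≡ 3 (mod 17).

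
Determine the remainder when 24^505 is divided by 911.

Compute successive squares:
24^1 ≡ 24 (mod 911)
24^2 ≡ 24^2 = 576 (mod 911)
24^4 ≡ 576^2 = 331776 ≡ 172 (mod 911)
24^8 ≡ 172^2 = 29584 ≡ 432 (mod 911)
24^16 ≡ 432^2 = 186624 ≡ 780 (mod 911)
24^32 ≡ 780^2 = 608400 ≡ 763 (mod 911)
24^64 ≡ 763^2 = 582169 ≡ 40 (mod 911)
24^128 ≡ 40^2 = 1600 ≡ 689 (mod 911)
24^256 ≡ 689^2 = 474721 ≡ 90 (mod 911)
24^505 = 24^256 × 24^128 × 24^64 × 24^32 × 24^16 × 24^8 × 24^1 ≡ 90 × 689 × 40 × 763 × 780 × 432 × 24 (mod 911).
Accumulate the product:
90 × 689 = 62010 ≡ 62
62 × 40 = 2480 ≡ 658
658 × 763 = 502054 ≡ 93
93 × 780 = 72540 ≡ 571
571 × 432 = 246672 ≡ 702
702 × 24 = 16848 ≡ 450

450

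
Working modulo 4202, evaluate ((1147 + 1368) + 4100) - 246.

1147 + 1368 = 2515
2515 + 4100 = 6615 ≡ 2413 (mod 4202)
2413 - 246 = 2167

2167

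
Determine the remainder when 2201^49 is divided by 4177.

1744

Compute successive squares:
49 in binary is 110001, i.e. 49 = 32 + 16 + 1.
2201^1 ≡ 2201 (mod 4177)
2201^2 ≡ 2201^2 = 4844401 ≡ 3258 (mod 4177)
2201^4 ≡ 3258^2 = 10614564 ≡ 807 (mod 4177)
2201^8 ≡ 807^2 = 651249 ≡ 3814 (mod 4177)
2201^16 ≡ 3814^2 = 14546596 ≡ 2282 (mod 4177)
2201^32 ≡ 2282^2 = 5207524 ≡ 2982 (mod 4177)
2201^49 = 2201^32 × 2201^16 × 2201^1 ≡ 2982 × 2282 × 2201 (mod 4177).
Accumulate the product:
2982 × 2282 = 6804924 ≡ 591
591 × 2201 = 1300791 ≡ 1744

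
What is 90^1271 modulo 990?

90

By square-and-multiply:
1271 in binary is 10011110111, i.e. 1271 = 1024 + 128 + 64 + 32 + 16 + 4 + 2 + 1.
90^1 ≡ 90 (mod 990)
90^2 ≡ 90^2 = 8100 ≡ 180 (mod 990)
90^4 ≡ 180^2 = 32400 ≡ 720 (mod 990)
90^8 ≡ 720^2 = 518400 ≡ 630 (mod 990)
90^16 ≡ 630^2 = 396900 ≡ 900 (mod 990)
90^32 ≡ 900^2 = 810000 ≡ 180 (mod 990)
90^64 ≡ 180^2 = 32400 ≡ 720 (mod 990)
90^128 ≡ 720^2 = 518400 ≡ 630 (mod 990)
90^256 ≡ 630^2 = 396900 ≡ 900 (mod 990)
90^512 ≡ 900^2 = 810000 ≡ 180 (mod 990)
90^1024 ≡ 180^2 = 32400 ≡ 720 (mod 990)
90^1271 = 90^1024 · 90^128 · 90^64 · 90^32 · 90^16 · 90^4 · 90^2 · 90^1 ≡ 720 · 630 · 720 · 180 · 900 · 720 · 180 · 90 (mod 990).
Accumulate the product:
720 · 630 = 453600 ≡ 180
180 · 720 = 129600 ≡ 900
900 · 180 = 162000 ≡ 630
630 · 900 = 567000 ≡ 720
720 · 720 = 518400 ≡ 630
630 · 180 = 113400 ≡ 540
540 · 90 = 48600 ≡ 90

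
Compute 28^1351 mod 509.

1351 in binary is 10101000111, i.e. 1351 = 1024 + 256 + 64 + 4 + 2 + 1.
28^1 ≡ 28 (mod 509)
28^2 ≡ 28^2 = 784 ≡ 275 (mod 509)
28^4 ≡ 275^2 = 75625 ≡ 293 (mod 509)
28^8 ≡ 293^2 = 85849 ≡ 337 (mod 509)
28^16 ≡ 337^2 = 113569 ≡ 62 (mod 509)
28^32 ≡ 62^2 = 3844 ≡ 281 (mod 509)
28^64 ≡ 281^2 = 78961 ≡ 66 (mod 509)
28^128 ≡ 66^2 = 4356 ≡ 284 (mod 509)
28^256 ≡ 284^2 = 80656 ≡ 234 (mod 509)
28^512 ≡ 234^2 = 54756 ≡ 293 (mod 509)
28^1024 ≡ 293^2 = 85849 ≡ 337 (mod 509)
28^1351 = 28^1024 * 28^256 * 28^64 * 28^4 * 28^2 * 28^1 ≡ 337 * 234 * 66 * 293 * 275 * 28 (mod 509).
Accumulate the product:
337 * 234 = 78858 ≡ 472
472 * 66 = 31152 ≡ 103
103 * 293 = 30179 ≡ 148
148 * 275 = 40700 ≡ 489
489 * 28 = 13692 ≡ 458

458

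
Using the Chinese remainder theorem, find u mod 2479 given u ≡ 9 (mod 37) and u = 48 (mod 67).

2192

37⁻¹ mod 67: 37·29 ≡ 1 (mod 67), so 37⁻¹ ≡ 29.
u = 9 + 37·((48 − 9)·29 mod 67) = 9 + 37·59 = 2192.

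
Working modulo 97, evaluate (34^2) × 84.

(34)^2 ≡ 89 (mod 97)
89 × 84 = 7476 ≡ 7 (mod 97)

7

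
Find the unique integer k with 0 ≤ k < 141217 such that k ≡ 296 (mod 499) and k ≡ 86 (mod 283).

113569

499⁻¹ mod 283: 499*38 ≡ 1 (mod 283), so 499⁻¹ ≡ 38.
k = 296 + 499*((86 − 296)*38 mod 283) = 296 + 499*227 = 113569.
Check: 113569 mod 499 = 296, 113569 mod 283 = 86. ✓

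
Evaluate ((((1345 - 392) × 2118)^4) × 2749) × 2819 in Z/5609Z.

1345 - 392 = 953
953 × 2118 = 2018454 ≡ 4823 (mod 5609)
(4823)^4 ≡ 4601 (mod 5609)
4601 × 2749 = 12648149 ≡ 5463 (mod 5609)
5463 × 2819 = 15400197 ≡ 3492 (mod 5609)

3492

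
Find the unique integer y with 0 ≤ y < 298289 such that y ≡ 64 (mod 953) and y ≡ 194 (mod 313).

51526

953⁻¹ mod 313: 953×246 ≡ 1 (mod 313), so 953⁻¹ ≡ 246.
y = 64 + 953×((194 − 64)×246 mod 313) = 64 + 953×54 = 51526.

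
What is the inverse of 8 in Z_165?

62

Run the extended Euclidean algorithm:
165 = 20·8 + 5
8 = 1·5 + 3
5 = 1·3 + 2
3 = 1·2 + 1
2 = 2·1 + 0
gcd(8, 165) = 1, so the inverse exists.
Back-substitute for 1:
1 = 1·3 − 1·2
  = −1·5 + 2·3
  = 2·8 − 3·5
  = −3·165 + 62·8
So 8⁻¹ ≡ 62 (mod 165).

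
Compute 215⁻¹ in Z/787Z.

593

787 = 3*215 + 142
215 = 1*142 + 73
142 = 1*73 + 69
73 = 1*69 + 4
69 = 17*4 + 1
4 = 4*1 + 0
gcd(215, 787) = 1, so the inverse exists.
Back-substitute for 1:
1 = 1*69 − 17*4
  = −17*73 + 18*69
  = 18*142 − 35*73
  = −35*215 + 53*142
  = 53*787 − 194*215
So 215⁻¹ ≡ −194 ≡ 593 (mod 787).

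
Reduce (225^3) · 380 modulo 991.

(225)^3 ≡ 71 (mod 991)
71 · 380 = 26980 ≡ 223 (mod 991)

223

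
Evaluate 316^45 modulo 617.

By square-and-multiply:
45 in binary is 101101, i.e. 45 = 32 + 8 + 4 + 1.
316^1 ≡ 316 (mod 617)
316^2 ≡ 316^2 = 99856 ≡ 519 (mod 617)
316^4 ≡ 519^2 = 269361 ≡ 349 (mod 617)
316^8 ≡ 349^2 = 121801 ≡ 252 (mod 617)
316^16 ≡ 252^2 = 63504 ≡ 570 (mod 617)
316^32 ≡ 570^2 = 324900 ≡ 358 (mod 617)
316^45 = 316^32 × 316^8 × 316^4 × 316^1 ≡ 358 × 252 × 349 × 316 (mod 617).
Accumulate the product:
358 × 252 = 90216 ≡ 134
134 × 349 = 46766 ≡ 491
491 × 316 = 155156 ≡ 289

289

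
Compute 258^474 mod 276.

156

258^1 ≡ 258 (mod 276)
258^2 ≡ 258^2 = 66564 ≡ 48 (mod 276)
258^4 ≡ 48^2 = 2304 ≡ 96 (mod 276)
258^8 ≡ 96^2 = 9216 ≡ 108 (mod 276)
258^16 ≡ 108^2 = 11664 ≡ 72 (mod 276)
258^32 ≡ 72^2 = 5184 ≡ 216 (mod 276)
258^64 ≡ 216^2 = 46656 ≡ 12 (mod 276)
258^128 ≡ 12^2 = 144 (mod 276)
258^256 ≡ 144^2 = 20736 ≡ 36 (mod 276)
258^474 = 258^256 × 258^128 × 258^64 × 258^16 × 258^8 × 258^2 ≡ 36 × 144 × 12 × 72 × 108 × 48 (mod 276).
Accumulate the product:
36 × 144 = 5184 ≡ 216
216 × 12 = 2592 ≡ 108
108 × 72 = 7776 ≡ 48
48 × 108 = 5184 ≡ 216
216 × 48 = 10368 ≡ 156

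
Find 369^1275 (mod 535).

1275 in binary is 10011111011, i.e. 1275 = 1024 + 128 + 64 + 32 + 16 + 8 + 2 + 1.
369^1 ≡ 369 (mod 535)
369^2 ≡ 369^2 = 136161 ≡ 271 (mod 535)
369^4 ≡ 271^2 = 73441 ≡ 146 (mod 535)
369^8 ≡ 146^2 = 21316 ≡ 451 (mod 535)
369^16 ≡ 451^2 = 203401 ≡ 101 (mod 535)
369^32 ≡ 101^2 = 10201 ≡ 36 (mod 535)
369^64 ≡ 36^2 = 1296 ≡ 226 (mod 535)
369^128 ≡ 226^2 = 51076 ≡ 251 (mod 535)
369^256 ≡ 251^2 = 63001 ≡ 406 (mod 535)
369^512 ≡ 406^2 = 164836 ≡ 56 (mod 535)
369^1024 ≡ 56^2 = 3136 ≡ 461 (mod 535)
369^1275 = 369^1024 × 369^128 × 369^64 × 369^32 × 369^16 × 369^8 × 369^2 × 369^1 ≡ 461 × 251 × 226 × 36 × 101 × 451 × 271 × 369 (mod 535).
Accumulate the product:
461 × 251 = 115711 ≡ 151
151 × 226 = 34126 ≡ 421
421 × 36 = 15156 ≡ 176
176 × 101 = 17776 ≡ 121
121 × 451 = 54571 ≡ 1
1 × 271 = 271
271 × 369 = 99999 ≡ 489

489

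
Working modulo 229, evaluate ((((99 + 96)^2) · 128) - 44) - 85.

99 + 96 = 195
(195)^2 ≡ 11 (mod 229)
11 · 128 = 1408 ≡ 34 (mod 229)
34 - 44 = -10 ≡ 219 (mod 229)
219 - 85 = 134

134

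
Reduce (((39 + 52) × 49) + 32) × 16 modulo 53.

41

39 + 52 = 91 ≡ 38 (mod 53)
38 × 49 = 1862 ≡ 7 (mod 53)
7 + 32 = 39
39 × 16 = 624 ≡ 41 (mod 53)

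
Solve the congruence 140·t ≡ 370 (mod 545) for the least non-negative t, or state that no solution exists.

26

gcd(140, 545) = 5, and 5 | 370, so solutions exist.
Divide through by 5: 28·t mod 109 = 74.
28⁻¹ ≡ 74 (mod 109).
t ≡ 74·74 ≡ 26 (mod 109).
The smallest non-negative solution is t = 26.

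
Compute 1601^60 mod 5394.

745

Compute successive squares:
60 in binary is 111100, i.e. 60 = 32 + 16 + 8 + 4.
1601^1 ≡ 1601 (mod 5394)
1601^2 ≡ 1601^2 = 2563201 ≡ 1051 (mod 5394)
1601^4 ≡ 1051^2 = 1104601 ≡ 4225 (mod 5394)
1601^8 ≡ 4225^2 = 17850625 ≡ 1879 (mod 5394)
1601^16 ≡ 1879^2 = 3530641 ≡ 2965 (mod 5394)
1601^32 ≡ 2965^2 = 8791225 ≡ 4399 (mod 5394)
1601^60 = 1601^32 · 1601^16 · 1601^8 · 1601^4 ≡ 4399 · 2965 · 1879 · 4225 (mod 5394).
Accumulate the product:
4399 · 2965 = 13043035 ≡ 343
343 · 1879 = 644497 ≡ 2611
2611 · 4225 = 11031475 ≡ 745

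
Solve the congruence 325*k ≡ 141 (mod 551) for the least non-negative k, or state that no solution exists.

270

gcd(325, 551) = 1, so a unique solution mod 551 exists.
325⁻¹ ≡ 295 (mod 551).
k ≡ 295*141 ≡ 270 (mod 551).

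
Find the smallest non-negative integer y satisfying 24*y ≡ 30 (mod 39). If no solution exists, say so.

gcd(24, 39) = 3, and 3 | 30, so solutions exist.
Divide through by 3: 8*y mod 13 = 10.
8⁻¹ ≡ 5 (mod 13).
y ≡ 5*10 ≡ 11 (mod 13).
The smallest non-negative solution is y = 11.

11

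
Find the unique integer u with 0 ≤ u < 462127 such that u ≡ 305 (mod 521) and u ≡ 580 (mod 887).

521⁻¹ mod 887: 521×681 ≡ 1 (mod 887), so 521⁻¹ ≡ 681.
u = 305 + 521×((580 − 305)×681 mod 887) = 305 + 521×118 = 61783.

61783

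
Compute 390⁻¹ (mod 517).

460

517 = 1*390 + 127
390 = 3*127 + 9
127 = 14*9 + 1
9 = 9*1 + 0
gcd(390, 517) = 1, so the inverse exists.
Back-substitute for 1:
1 = 1*127 − 14*9
  = −14*390 + 43*127
  = 43*517 − 57*390
So 390⁻¹ ≡ −57 ≡ 460 (mod 517).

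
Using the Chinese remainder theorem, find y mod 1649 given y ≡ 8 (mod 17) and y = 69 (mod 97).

17⁻¹ mod 97: 17×40 ≡ 1 (mod 97), so 17⁻¹ ≡ 40.
y = 8 + 17×((69 − 8)×40 mod 97) = 8 + 17×15 = 263.

263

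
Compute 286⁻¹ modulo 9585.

9585 = 33*286 + 147
286 = 1*147 + 139
147 = 1*139 + 8
139 = 17*8 + 3
8 = 2*3 + 2
3 = 1*2 + 1
2 = 2*1 + 0
gcd(286, 9585) = 1, so the inverse exists.
Bézout: 1 = −107*9585 + 3586*286.
So 286⁻¹ ≡ 3586 (mod 9585).

3586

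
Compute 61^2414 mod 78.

2414 in binary is 100101101110, i.e. 2414 = 2048 + 256 + 64 + 32 + 8 + 4 + 2.
61^1 ≡ 61 (mod 78)
61^2 ≡ 61^2 = 3721 ≡ 55 (mod 78)
61^4 ≡ 55^2 = 3025 ≡ 61 (mod 78)
61^8 ≡ 61^2 = 3721 ≡ 55 (mod 78)
61^16 ≡ 55^2 = 3025 ≡ 61 (mod 78)
61^32 ≡ 61^2 = 3721 ≡ 55 (mod 78)
61^64 ≡ 55^2 = 3025 ≡ 61 (mod 78)
61^128 ≡ 61^2 = 3721 ≡ 55 (mod 78)
61^256 ≡ 55^2 = 3025 ≡ 61 (mod 78)
61^512 ≡ 61^2 = 3721 ≡ 55 (mod 78)
61^1024 ≡ 55^2 = 3025 ≡ 61 (mod 78)
61^2048 ≡ 61^2 = 3721 ≡ 55 (mod 78)
61^2414 = 61^2048 × 61^256 × 61^64 × 61^32 × 61^8 × 61^4 × 61^2 ≡ 55 × 61 × 61 × 55 × 55 × 61 × 55 (mod 78).
Accumulate the product:
55 × 61 = 3355 ≡ 1
1 × 61 = 61
61 × 55 = 3355 ≡ 1
1 × 55 = 55
55 × 61 = 3355 ≡ 1
1 × 55 = 55

55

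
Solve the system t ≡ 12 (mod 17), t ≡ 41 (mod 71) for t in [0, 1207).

17⁻¹ mod 71: 17·46 ≡ 1 (mod 71), so 17⁻¹ ≡ 46.
t = 12 + 17·((41 − 12)·46 mod 71) = 12 + 17·56 = 964.
Check: 964 mod 17 = 12, 964 mod 71 = 41. ✓

964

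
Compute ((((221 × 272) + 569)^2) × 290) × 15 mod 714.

348

221 × 272 = 60112 ≡ 136 (mod 714)
136 + 569 = 705
(705)^2 ≡ 81 (mod 714)
81 × 290 = 23490 ≡ 642 (mod 714)
642 × 15 = 9630 ≡ 348 (mod 714)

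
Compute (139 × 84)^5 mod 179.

139 × 84 = 11676 ≡ 41 (mod 179)
(41)^5 ≡ 62 (mod 179)

62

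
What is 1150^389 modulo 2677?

2312

Using repeated squaring:
389 in binary is 110000101, i.e. 389 = 256 + 128 + 4 + 1.
1150^1 ≡ 1150 (mod 2677)
1150^2 ≡ 1150^2 = 1322500 ≡ 62 (mod 2677)
1150^4 ≡ 62^2 = 3844 ≡ 1167 (mod 2677)
1150^8 ≡ 1167^2 = 1361889 ≡ 1973 (mod 2677)
1150^16 ≡ 1973^2 = 3892729 ≡ 371 (mod 2677)
1150^32 ≡ 371^2 = 137641 ≡ 1114 (mod 2677)
1150^64 ≡ 1114^2 = 1240996 ≡ 1545 (mod 2677)
1150^128 ≡ 1545^2 = 2387025 ≡ 1818 (mod 2677)
1150^256 ≡ 1818^2 = 3305124 ≡ 1706 (mod 2677)
1150^389 = 1150^256 · 1150^128 · 1150^4 · 1150^1 ≡ 1706 · 1818 · 1167 · 1150 (mod 2677).
Accumulate the product:
1706 · 1818 = 3101508 ≡ 1542
1542 · 1167 = 1799514 ≡ 570
570 · 1150 = 655500 ≡ 2312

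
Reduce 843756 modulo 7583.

2043

843756 = 111*7583 + 2043, so 843756 ≡ 2043 (mod 7583).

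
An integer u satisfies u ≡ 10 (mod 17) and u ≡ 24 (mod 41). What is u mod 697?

639

17⁻¹ mod 41: 17·29 ≡ 1 (mod 41), so 17⁻¹ ≡ 29.
u = 10 + 17·((24 − 10)·29 mod 41) = 10 + 17·37 = 639.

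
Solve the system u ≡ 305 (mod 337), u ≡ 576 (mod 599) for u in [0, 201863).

48496

337⁻¹ mod 599: 337*16 ≡ 1 (mod 599), so 337⁻¹ ≡ 16.
u = 305 + 337*((576 − 305)*16 mod 599) = 305 + 337*143 = 48496.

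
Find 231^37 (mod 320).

37 in binary is 100101, i.e. 37 = 32 + 4 + 1.
231^1 ≡ 231 (mod 320)
231^2 ≡ 231^2 = 53361 ≡ 241 (mod 320)
231^4 ≡ 241^2 = 58081 ≡ 161 (mod 320)
231^8 ≡ 161^2 = 25921 ≡ 1 (mod 320)
231^16 ≡ 1^2 = 1 (mod 320)
231^32 ≡ 1^2 = 1 (mod 320)
231^37 = 231^32 · 231^4 · 231^1 ≡ 1 · 161 · 231 (mod 320).
Accumulate the product:
1 · 161 = 161
161 · 231 = 37191 ≡ 71

71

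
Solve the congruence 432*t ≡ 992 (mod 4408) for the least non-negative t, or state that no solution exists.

288

gcd(432, 4408) = 8, and 8 | 992, so solutions exist.
Divide through by 8: 54*t ≡ 124 mod 551.
54⁻¹ ≡ 500 (mod 551).
t ≡ 500*124 ≡ 288 (mod 551).
The smallest non-negative solution is t = 288.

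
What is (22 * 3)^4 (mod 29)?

22 * 3 = 66 ≡ 8 (mod 29)
(8)^4 ≡ 7 (mod 29)

7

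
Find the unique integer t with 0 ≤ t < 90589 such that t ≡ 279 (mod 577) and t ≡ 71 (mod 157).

577⁻¹ mod 157: 577*40 ≡ 1 (mod 157), so 577⁻¹ ≡ 40.
t = 279 + 577*((71 − 279)*40 mod 157) = 279 + 577*1 = 856.
Check: 856 mod 577 = 279, 856 mod 157 = 71. ✓

856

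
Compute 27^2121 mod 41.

27^1 ≡ 27 (mod 41)
27^2 ≡ 27^2 = 729 ≡ 32 (mod 41)
27^4 ≡ 32^2 = 1024 ≡ 40 (mod 41)
27^8 ≡ 40^2 = 1600 ≡ 1 (mod 41)
27^16 ≡ 1^2 = 1 (mod 41)
27^32 ≡ 1^2 = 1 (mod 41)
27^64 ≡ 1^2 = 1 (mod 41)
27^128 ≡ 1^2 = 1 (mod 41)
27^256 ≡ 1^2 = 1 (mod 41)
27^512 ≡ 1^2 = 1 (mod 41)
27^1024 ≡ 1^2 = 1 (mod 41)
27^2048 ≡ 1^2 = 1 (mod 41)
27^2121 = 27^2048 · 27^64 · 27^8 · 27^1 ≡ 1 · 1 · 1 · 27 (mod 41).
Accumulate the product:
1 · 1 = 1
1 · 1 = 1
1 · 27 = 27

27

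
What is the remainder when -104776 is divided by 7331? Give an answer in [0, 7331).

-104776 = -15×7331 + 5189, so -104776 ≡ 5189 (mod 7331).

5189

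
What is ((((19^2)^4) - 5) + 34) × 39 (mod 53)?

44

(19)^2 ≡ 43 (mod 53)
(43)^4 ≡ 36 (mod 53)
36 - 5 = 31
31 + 34 = 65 ≡ 12 (mod 53)
12 × 39 = 468 ≡ 44 (mod 53)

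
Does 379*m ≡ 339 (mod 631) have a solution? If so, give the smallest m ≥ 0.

532

gcd(379, 631) = 1, so a unique solution mod 631 exists.
379⁻¹ ≡ 318 (mod 631).
m ≡ 318*339 ≡ 532 (mod 631).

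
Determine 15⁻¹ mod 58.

31

58 = 3×15 + 13
15 = 1×13 + 2
13 = 6×2 + 1
2 = 2×1 + 0
gcd(15, 58) = 1, so the inverse exists.
Bézout: 1 = 7×58 − 27×15.
So 15⁻¹ ≡ −27 ≡ 31 (mod 58).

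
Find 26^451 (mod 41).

12

Using repeated squaring:
26^1 ≡ 26 (mod 41)
26^2 ≡ 26^2 = 676 ≡ 20 (mod 41)
26^4 ≡ 20^2 = 400 ≡ 31 (mod 41)
26^8 ≡ 31^2 = 961 ≡ 18 (mod 41)
26^16 ≡ 18^2 = 324 ≡ 37 (mod 41)
26^32 ≡ 37^2 = 1369 ≡ 16 (mod 41)
26^64 ≡ 16^2 = 256 ≡ 10 (mod 41)
26^128 ≡ 10^2 = 100 ≡ 18 (mod 41)
26^256 ≡ 18^2 = 324 ≡ 37 (mod 41)
26^451 = 26^256 · 26^128 · 26^64 · 26^2 · 26^1 ≡ 37 · 18 · 10 · 20 · 26 (mod 41).
Accumulate the product:
37 · 18 = 666 ≡ 10
10 · 10 = 100 ≡ 18
18 · 20 = 360 ≡ 32
32 · 26 = 832 ≡ 12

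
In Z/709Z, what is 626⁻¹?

Apply the Euclidean algorithm and back-substitute:
709 = 1×626 + 83
626 = 7×83 + 45
83 = 1×45 + 38
45 = 1×38 + 7
38 = 5×7 + 3
7 = 2×3 + 1
3 = 3×1 + 0
gcd(626, 709) = 1, so the inverse exists.
Bézout: 1 = −181×709 + 205×626.
So 626⁻¹ ≡ 205 (mod 709).

205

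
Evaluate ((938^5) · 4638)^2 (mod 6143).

(938)^5 ≡ 3572 (mod 6143)
3572 · 4638 = 16566936 ≡ 5408 (mod 6143)
(5408)^2 ≡ 5784 (mod 6143)

5784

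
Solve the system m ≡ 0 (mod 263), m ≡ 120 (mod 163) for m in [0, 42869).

26037

263⁻¹ mod 163: 263*119 ≡ 1 (mod 163), so 263⁻¹ ≡ 119.
m = 0 + 263*((120 − 0)*119 mod 163) = 0 + 263*99 = 26037.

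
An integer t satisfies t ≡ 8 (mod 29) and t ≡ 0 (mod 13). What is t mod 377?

29⁻¹ mod 13: 29×9 ≡ 1 (mod 13), so 29⁻¹ ≡ 9.
t = 8 + 29×((0 − 8)×9 mod 13) = 8 + 29×6 = 182.

182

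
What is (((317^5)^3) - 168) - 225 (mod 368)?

(317)^5 ≡ 141 (mod 368)
(141)^3 ≡ 165 (mod 368)
165 - 168 = -3 ≡ 365 (mod 368)
365 - 225 = 140

140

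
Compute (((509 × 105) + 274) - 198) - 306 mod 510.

175

509 × 105 = 53445 ≡ 405 (mod 510)
405 + 274 = 679 ≡ 169 (mod 510)
169 - 198 = -29 ≡ 481 (mod 510)
481 - 306 = 175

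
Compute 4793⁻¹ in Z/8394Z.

8394 = 1·4793 + 3601
4793 = 1·3601 + 1192
3601 = 3·1192 + 25
1192 = 47·25 + 17
25 = 1·17 + 8
17 = 2·8 + 1
8 = 8·1 + 0
gcd(4793, 8394) = 1, so the inverse exists.
Back-substitute for 1:
1 = 1·17 − 2·8
  = −2·25 + 3·17
  = 3·1192 − 143·25
  = −143·3601 + 432·1192
  = 432·4793 − 575·3601
  = −575·8394 + 1007·4793
So 4793⁻¹ ≡ 1007 (mod 8394).

1007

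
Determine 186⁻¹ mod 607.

545

607 = 3·186 + 49
186 = 3·49 + 39
49 = 1·39 + 10
39 = 3·10 + 9
10 = 1·9 + 1
9 = 9·1 + 0
gcd(186, 607) = 1, so the inverse exists.
Bézout: 1 = 19·607 − 62·186.
So 186⁻¹ ≡ −62 ≡ 545 (mod 607).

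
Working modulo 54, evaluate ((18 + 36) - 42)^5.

0

18 + 36 = 54 ≡ 0 (mod 54)
0 - 42 = -42 ≡ 12 (mod 54)
(12)^5 ≡ 0 (mod 54)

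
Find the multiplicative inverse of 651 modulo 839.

By the extended Euclidean algorithm:
839 = 1×651 + 188
651 = 3×188 + 87
188 = 2×87 + 14
87 = 6×14 + 3
14 = 4×3 + 2
3 = 1×2 + 1
2 = 2×1 + 0
gcd(651, 839) = 1, so the inverse exists.
Bézout: 1 = −232×839 + 299×651.
So 651⁻¹ ≡ 299 (mod 839).

299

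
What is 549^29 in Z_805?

159

By square-and-multiply:
29 in binary is 11101, i.e. 29 = 16 + 8 + 4 + 1.
549^1 ≡ 549 (mod 805)
549^2 ≡ 549^2 = 301401 ≡ 331 (mod 805)
549^4 ≡ 331^2 = 109561 ≡ 81 (mod 805)
549^8 ≡ 81^2 = 6561 ≡ 121 (mod 805)
549^16 ≡ 121^2 = 14641 ≡ 151 (mod 805)
549^29 = 549^16 · 549^8 · 549^4 · 549^1 ≡ 151 · 121 · 81 · 549 (mod 805).
Accumulate the product:
151 · 121 = 18271 ≡ 561
561 · 81 = 45441 ≡ 361
361 · 549 = 198189 ≡ 159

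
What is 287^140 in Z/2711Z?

894

Using repeated squaring:
140 in binary is 10001100, i.e. 140 = 128 + 8 + 4.
287^1 ≡ 287 (mod 2711)
287^2 ≡ 287^2 = 82369 ≡ 1039 (mod 2711)
287^4 ≡ 1039^2 = 1079521 ≡ 543 (mod 2711)
287^8 ≡ 543^2 = 294849 ≡ 2061 (mod 2711)
287^16 ≡ 2061^2 = 4247721 ≡ 2295 (mod 2711)
287^32 ≡ 2295^2 = 5267025 ≡ 2263 (mod 2711)
287^64 ≡ 2263^2 = 5121169 ≡ 90 (mod 2711)
287^128 ≡ 90^2 = 8100 ≡ 2678 (mod 2711)
287^140 = 287^128 · 287^8 · 287^4 ≡ 2678 · 2061 · 543 (mod 2711).
Accumulate the product:
2678 · 2061 = 5519358 ≡ 2473
2473 · 543 = 1342839 ≡ 894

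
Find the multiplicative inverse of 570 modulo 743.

Run the extended Euclidean algorithm:
743 = 1×570 + 173
570 = 3×173 + 51
173 = 3×51 + 20
51 = 2×20 + 11
20 = 1×11 + 9
11 = 1×9 + 2
9 = 4×2 + 1
2 = 2×1 + 0
gcd(570, 743) = 1, so the inverse exists.
Back-substitute for 1:
1 = 1×9 − 4×2
  = −4×11 + 5×9
  = 5×20 − 9×11
  = −9×51 + 23×20
  = 23×173 − 78×51
  = −78×570 + 257×173
  = 257×743 − 335×570
So 570⁻¹ ≡ −335 ≡ 408 (mod 743).

408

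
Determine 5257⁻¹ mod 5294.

Run the extended Euclidean algorithm:
5294 = 1·5257 + 37
5257 = 142·37 + 3
37 = 12·3 + 1
3 = 3·1 + 0
gcd(5257, 5294) = 1, so the inverse exists.
Bézout: 1 = 1705·5294 − 1717·5257.
So 5257⁻¹ ≡ −1717 ≡ 3577 (mod 5294).

3577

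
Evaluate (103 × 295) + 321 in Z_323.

21

103 × 295 = 30385 ≡ 23 (mod 323)
23 + 321 = 344 ≡ 21 (mod 323)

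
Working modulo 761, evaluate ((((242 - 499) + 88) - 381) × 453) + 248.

242 - 499 = -257 ≡ 504 (mod 761)
504 + 88 = 592
592 - 381 = 211
211 × 453 = 95583 ≡ 458 (mod 761)
458 + 248 = 706

706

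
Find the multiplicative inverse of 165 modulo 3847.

3847 = 23·165 + 52
165 = 3·52 + 9
52 = 5·9 + 7
9 = 1·7 + 2
7 = 3·2 + 1
2 = 2·1 + 0
gcd(165, 3847) = 1, so the inverse exists.
Back-substitute for 1:
1 = 1·7 − 3·2
  = −3·9 + 4·7
  = 4·52 − 23·9
  = −23·165 + 73·52
  = 73·3847 − 1702·165
So 165⁻¹ ≡ −1702 ≡ 2145 (mod 3847).

2145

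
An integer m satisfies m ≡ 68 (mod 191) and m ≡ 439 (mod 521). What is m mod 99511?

191⁻¹ mod 521: 191*491 ≡ 1 (mod 521), so 191⁻¹ ≡ 491.
m = 68 + 191*((439 − 68)*491 mod 521) = 68 + 191*332 = 63480.

63480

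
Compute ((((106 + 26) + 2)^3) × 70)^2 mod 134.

106 + 26 = 132
132 + 2 = 134 ≡ 0 (mod 134)
(0)^3 ≡ 0 (mod 134)
0 × 70 = 0
(0)^2 ≡ 0 (mod 134)

0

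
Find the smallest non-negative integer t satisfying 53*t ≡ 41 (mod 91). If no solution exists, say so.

54

gcd(53, 91) = 1, so a unique solution mod 91 exists.
53⁻¹ ≡ 79 (mod 91).
t ≡ 79*41 ≡ 54 (mod 91).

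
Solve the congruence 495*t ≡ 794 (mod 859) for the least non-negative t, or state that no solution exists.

gcd(495, 859) = 1, so a unique solution mod 859 exists.
495⁻¹ ≡ 800 (mod 859).
t ≡ 800*794 ≡ 399 (mod 859).

399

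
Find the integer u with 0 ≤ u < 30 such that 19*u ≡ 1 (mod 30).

19

30 = 1×19 + 11
19 = 1×11 + 8
11 = 1×8 + 3
8 = 2×3 + 2
3 = 1×2 + 1
2 = 2×1 + 0
gcd(19, 30) = 1, so the inverse exists.
Back-substitute for 1:
1 = 1×3 − 1×2
  = −1×8 + 3×3
  = 3×11 − 4×8
  = −4×19 + 7×11
  = 7×30 − 11×19
So 19⁻¹ ≡ −11 ≡ 19 (mod 30).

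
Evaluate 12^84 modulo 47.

18

By square-and-multiply:
84 in binary is 1010100, i.e. 84 = 64 + 16 + 4.
12^1 ≡ 12 (mod 47)
12^2 ≡ 12^2 = 144 ≡ 3 (mod 47)
12^4 ≡ 3^2 = 9 (mod 47)
12^8 ≡ 9^2 = 81 ≡ 34 (mod 47)
12^16 ≡ 34^2 = 1156 ≡ 28 (mod 47)
12^32 ≡ 28^2 = 784 ≡ 32 (mod 47)
12^64 ≡ 32^2 = 1024 ≡ 37 (mod 47)
12^84 = 12^64 × 12^16 × 12^4 ≡ 37 × 28 × 9 (mod 47).
Accumulate the product:
37 × 28 = 1036 ≡ 2
2 × 9 = 18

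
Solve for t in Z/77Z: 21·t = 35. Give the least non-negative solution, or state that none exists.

gcd(21, 77) = 7, and 7 | 35, so solutions exist.
Divide through by 7: 3·t ≡ 5 (mod 11).
3⁻¹ ≡ 4 (mod 11).
t ≡ 4·5 ≡ 9 (mod 11).
The smallest non-negative solution is t = 9.

9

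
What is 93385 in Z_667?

5

93385 = 140*667 + 5, so 93385 ≡ 5 (mod 667).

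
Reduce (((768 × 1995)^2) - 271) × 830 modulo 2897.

768 × 1995 = 1532160 ≡ 2544 (mod 2897)
(2544)^2 ≡ 38 (mod 2897)
38 - 271 = -233 ≡ 2664 (mod 2897)
2664 × 830 = 2211120 ≡ 709 (mod 2897)

709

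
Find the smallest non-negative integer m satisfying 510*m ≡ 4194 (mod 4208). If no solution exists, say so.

gcd(510, 4208) = 2, and 2 | 4194, so solutions exist.
Divide through by 2: 255*m ≡ 2097 mod 2104.
255⁻¹ ≡ 2071 (mod 2104).
m ≡ 2071*2097 ≡ 231 (mod 2104).
The smallest non-negative solution is m = 231.

231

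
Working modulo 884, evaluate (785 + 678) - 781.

785 + 678 = 1463 ≡ 579 (mod 884)
579 - 781 = -202 ≡ 682 (mod 884)

682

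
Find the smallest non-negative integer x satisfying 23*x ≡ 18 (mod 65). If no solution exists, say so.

46

gcd(23, 65) = 1, so a unique solution mod 65 exists.
23⁻¹ ≡ 17 (mod 65).
x ≡ 17*18 ≡ 46 (mod 65).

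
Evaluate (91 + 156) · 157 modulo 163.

148

91 + 156 = 247 ≡ 84 (mod 163)
84 · 157 = 13188 ≡ 148 (mod 163)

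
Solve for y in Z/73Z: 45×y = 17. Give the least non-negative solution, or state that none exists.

gcd(45, 73) = 1, so a unique solution mod 73 exists.
45⁻¹ ≡ 13 (mod 73).
y ≡ 13×17 ≡ 2 (mod 73).

2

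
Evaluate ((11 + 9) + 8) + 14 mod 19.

11 + 9 = 20 ≡ 1 (mod 19)
1 + 8 = 9
9 + 14 = 23 ≡ 4 (mod 19)

4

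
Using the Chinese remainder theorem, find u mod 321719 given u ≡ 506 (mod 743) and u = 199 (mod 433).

743⁻¹ mod 433: 743×88 ≡ 1 (mod 433), so 743⁻¹ ≡ 88.
u = 506 + 743×((199 − 506)×88 mod 433) = 506 + 743×263 = 195915.

195915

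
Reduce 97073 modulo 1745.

1098

97073 = 55*1745 + 1098, so 97073 ≡ 1098 (mod 1745).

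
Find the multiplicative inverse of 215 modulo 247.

Apply the Euclidean algorithm and back-substitute:
247 = 1*215 + 32
215 = 6*32 + 23
32 = 1*23 + 9
23 = 2*9 + 5
9 = 1*5 + 4
5 = 1*4 + 1
4 = 4*1 + 0
gcd(215, 247) = 1, so the inverse exists.
Back-substitute for 1:
1 = 1*5 − 1*4
  = −1*9 + 2*5
  = 2*23 − 5*9
  = −5*32 + 7*23
  = 7*215 − 47*32
  = −47*247 + 54*215
So 215⁻¹ ≡ 54 (mod 247).

54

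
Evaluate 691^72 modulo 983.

631

Compute successive squares:
72 in binary is 1001000, i.e. 72 = 64 + 8.
691^1 ≡ 691 (mod 983)
691^2 ≡ 691^2 = 477481 ≡ 726 (mod 983)
691^4 ≡ 726^2 = 527076 ≡ 188 (mod 983)
691^8 ≡ 188^2 = 35344 ≡ 939 (mod 983)
691^16 ≡ 939^2 = 881721 ≡ 953 (mod 983)
691^32 ≡ 953^2 = 908209 ≡ 900 (mod 983)
691^64 ≡ 900^2 = 810000 ≡ 8 (mod 983)
691^72 = 691^64 * 691^8 ≡ 8 * 939 (mod 983).
8 * 939 = 7512 ≡ 631 (mod 983).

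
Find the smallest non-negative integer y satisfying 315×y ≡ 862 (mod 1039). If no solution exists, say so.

gcd(315, 1039) = 1, so a unique solution mod 1039 exists.
315⁻¹ ≡ 630 (mod 1039).
y ≡ 630×862 ≡ 702 (mod 1039).

702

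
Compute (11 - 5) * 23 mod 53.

11 - 5 = 6
6 * 23 = 138 ≡ 32 (mod 53)

32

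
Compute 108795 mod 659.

60

108795 = 165×659 + 60, so 108795 ≡ 60 (mod 659).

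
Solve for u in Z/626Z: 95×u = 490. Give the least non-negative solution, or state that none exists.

gcd(95, 626) = 1, so a unique solution mod 626 exists.
95⁻¹ ≡ 257 (mod 626).
u ≡ 257×490 ≡ 104 (mod 626).

104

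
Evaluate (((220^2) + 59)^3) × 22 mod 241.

(220)^2 ≡ 200 (mod 241)
200 + 59 = 259 ≡ 18 (mod 241)
(18)^3 ≡ 48 (mod 241)
48 × 22 = 1056 ≡ 92 (mod 241)

92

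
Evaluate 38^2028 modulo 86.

2028 in binary is 11111101100, i.e. 2028 = 1024 + 512 + 256 + 128 + 64 + 32 + 8 + 4.
38^1 ≡ 38 (mod 86)
38^2 ≡ 38^2 = 1444 ≡ 68 (mod 86)
38^4 ≡ 68^2 = 4624 ≡ 66 (mod 86)
38^8 ≡ 66^2 = 4356 ≡ 56 (mod 86)
38^16 ≡ 56^2 = 3136 ≡ 40 (mod 86)
38^32 ≡ 40^2 = 1600 ≡ 52 (mod 86)
38^64 ≡ 52^2 = 2704 ≡ 38 (mod 86)
38^128 ≡ 38^2 = 1444 ≡ 68 (mod 86)
38^256 ≡ 68^2 = 4624 ≡ 66 (mod 86)
38^512 ≡ 66^2 = 4356 ≡ 56 (mod 86)
38^1024 ≡ 56^2 = 3136 ≡ 40 (mod 86)
38^2028 = 38^1024 × 38^512 × 38^256 × 38^128 × 38^64 × 38^32 × 38^8 × 38^4 ≡ 40 × 56 × 66 × 68 × 38 × 52 × 56 × 66 (mod 86).
Accumulate the product:
40 × 56 = 2240 ≡ 4
4 × 66 = 264 ≡ 6
6 × 68 = 408 ≡ 64
64 × 38 = 2432 ≡ 24
24 × 52 = 1248 ≡ 44
44 × 56 = 2464 ≡ 56
56 × 66 = 3696 ≡ 84

84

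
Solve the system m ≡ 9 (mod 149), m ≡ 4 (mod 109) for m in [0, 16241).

10141

149⁻¹ mod 109: 149×30 ≡ 1 (mod 109), so 149⁻¹ ≡ 30.
m = 9 + 149×((4 − 9)×30 mod 109) = 9 + 149×68 = 10141.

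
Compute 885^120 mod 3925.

Using repeated squaring:
885^1 ≡ 885 (mod 3925)
885^2 ≡ 885^2 = 783225 ≡ 2150 (mod 3925)
885^4 ≡ 2150^2 = 4622500 ≡ 2775 (mod 3925)
885^8 ≡ 2775^2 = 7700625 ≡ 3700 (mod 3925)
885^16 ≡ 3700^2 = 13690000 ≡ 3525 (mod 3925)
885^32 ≡ 3525^2 = 12425625 ≡ 3000 (mod 3925)
885^64 ≡ 3000^2 = 9000000 ≡ 3900 (mod 3925)
885^120 = 885^64 · 885^32 · 885^16 · 885^8 ≡ 3900 · 3000 · 3525 · 3700 (mod 3925).
Accumulate the product:
3900 · 3000 = 11700000 ≡ 3500
3500 · 3525 = 12337500 ≡ 1225
1225 · 3700 = 4532500 ≡ 3050

3050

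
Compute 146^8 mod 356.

Using repeated squaring:
146^1 ≡ 146 (mod 356)
146^2 ≡ 146^2 = 21316 ≡ 312 (mod 356)
146^4 ≡ 312^2 = 97344 ≡ 156 (mod 356)
146^8 ≡ 156^2 = 24336 ≡ 128 (mod 356)
So 146^8 ≡ 128 (mod 356).

128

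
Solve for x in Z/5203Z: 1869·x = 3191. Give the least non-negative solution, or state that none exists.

4982

gcd(1869, 5203) = 1, so a unique solution mod 5203 exists.
1869⁻¹ ≡ 1275 (mod 5203).
x ≡ 1275·3191 ≡ 4982 (mod 5203).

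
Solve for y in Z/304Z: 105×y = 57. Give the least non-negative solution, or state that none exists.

gcd(105, 304) = 1, so a unique solution mod 304 exists.
105⁻¹ ≡ 249 (mod 304).
y ≡ 249×57 ≡ 209 (mod 304).

209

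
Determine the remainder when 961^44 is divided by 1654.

Compute successive squares:
44 in binary is 101100, i.e. 44 = 32 + 8 + 4.
961^1 ≡ 961 (mod 1654)
961^2 ≡ 961^2 = 923521 ≡ 589 (mod 1654)
961^4 ≡ 589^2 = 346921 ≡ 1235 (mod 1654)
961^8 ≡ 1235^2 = 1525225 ≡ 237 (mod 1654)
961^16 ≡ 237^2 = 56169 ≡ 1587 (mod 1654)
961^32 ≡ 1587^2 = 2518569 ≡ 1181 (mod 1654)
961^44 = 961^32 · 961^8 · 961^4 ≡ 1181 · 237 · 1235 (mod 1654).
Accumulate the product:
1181 · 237 = 279897 ≡ 371
371 · 1235 = 458185 ≡ 27

27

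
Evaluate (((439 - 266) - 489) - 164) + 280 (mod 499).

299

439 - 266 = 173
173 - 489 = -316 ≡ 183 (mod 499)
183 - 164 = 19
19 + 280 = 299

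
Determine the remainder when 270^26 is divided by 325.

Using repeated squaring:
26 in binary is 11010, i.e. 26 = 16 + 8 + 2.
270^1 ≡ 270 (mod 325)
270^2 ≡ 270^2 = 72900 ≡ 100 (mod 325)
270^4 ≡ 100^2 = 10000 ≡ 250 (mod 325)
270^8 ≡ 250^2 = 62500 ≡ 100 (mod 325)
270^16 ≡ 100^2 = 10000 ≡ 250 (mod 325)
270^26 = 270^16 * 270^8 * 270^2 ≡ 250 * 100 * 100 (mod 325).
Accumulate the product:
250 * 100 = 25000 ≡ 300
300 * 100 = 30000 ≡ 100

100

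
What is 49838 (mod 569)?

335

49838 = 87·569 + 335, so 49838 ≡ 335 (mod 569).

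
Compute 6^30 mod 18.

30 in binary is 11110, i.e. 30 = 16 + 8 + 4 + 2.
6^1 ≡ 6 (mod 18)
6^2 ≡ 6^2 = 36 ≡ 0 (mod 18)
6^4 ≡ 0^2 = 0 (mod 18)
6^8 ≡ 0^2 = 0 (mod 18)
6^16 ≡ 0^2 = 0 (mod 18)
6^30 = 6^16 * 6^8 * 6^4 * 6^2 ≡ 0 * 0 * 0 * 0 (mod 18).
Accumulate the product:
0 * 0 = 0
0 * 0 = 0
0 * 0 = 0

0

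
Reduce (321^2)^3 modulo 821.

269

(321)^2 ≡ 416 (mod 821)
(416)^3 ≡ 269 (mod 821)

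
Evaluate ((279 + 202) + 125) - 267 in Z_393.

279 + 202 = 481 ≡ 88 (mod 393)
88 + 125 = 213
213 - 267 = -54 ≡ 339 (mod 393)

339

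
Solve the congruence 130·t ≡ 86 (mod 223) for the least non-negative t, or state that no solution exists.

83

gcd(130, 223) = 1, so a unique solution mod 223 exists.
130⁻¹ ≡ 211 (mod 223).
t ≡ 211·86 ≡ 83 (mod 223).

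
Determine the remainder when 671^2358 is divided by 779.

By square-and-multiply:
2358 in binary is 100100110110, i.e. 2358 = 2048 + 256 + 32 + 16 + 4 + 2.
671^1 ≡ 671 (mod 779)
671^2 ≡ 671^2 = 450241 ≡ 758 (mod 779)
671^4 ≡ 758^2 = 574564 ≡ 441 (mod 779)
671^8 ≡ 441^2 = 194481 ≡ 510 (mod 779)
671^16 ≡ 510^2 = 260100 ≡ 693 (mod 779)
671^32 ≡ 693^2 = 480249 ≡ 385 (mod 779)
671^64 ≡ 385^2 = 148225 ≡ 215 (mod 779)
671^128 ≡ 215^2 = 46225 ≡ 264 (mod 779)
671^256 ≡ 264^2 = 69696 ≡ 365 (mod 779)
671^512 ≡ 365^2 = 133225 ≡ 16 (mod 779)
671^1024 ≡ 16^2 = 256 (mod 779)
671^2048 ≡ 256^2 = 65536 ≡ 100 (mod 779)
671^2358 = 671^2048 · 671^256 · 671^32 · 671^16 · 671^4 · 671^2 ≡ 100 · 365 · 385 · 693 · 441 · 758 (mod 779).
Accumulate the product:
100 · 365 = 36500 ≡ 666
666 · 385 = 256410 ≡ 119
119 · 693 = 82467 ≡ 672
672 · 441 = 296352 ≡ 332
332 · 758 = 251656 ≡ 39

39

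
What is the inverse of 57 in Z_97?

97 = 1×57 + 40
57 = 1×40 + 17
40 = 2×17 + 6
17 = 2×6 + 5
6 = 1×5 + 1
5 = 5×1 + 0
gcd(57, 97) = 1, so the inverse exists.
Back-substitute for 1:
1 = 1×6 − 1×5
  = −1×17 + 3×6
  = 3×40 − 7×17
  = −7×57 + 10×40
  = 10×97 − 17×57
So 57⁻¹ ≡ −17 ≡ 80 (mod 97).

80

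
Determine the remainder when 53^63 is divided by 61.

63 in binary is 111111, i.e. 63 = 32 + 16 + 8 + 4 + 2 + 1.
53^1 ≡ 53 (mod 61)
53^2 ≡ 53^2 = 2809 ≡ 3 (mod 61)
53^4 ≡ 3^2 = 9 (mod 61)
53^8 ≡ 9^2 = 81 ≡ 20 (mod 61)
53^16 ≡ 20^2 = 400 ≡ 34 (mod 61)
53^32 ≡ 34^2 = 1156 ≡ 58 (mod 61)
53^63 = 53^32 · 53^16 · 53^8 · 53^4 · 53^2 · 53^1 ≡ 58 · 34 · 20 · 9 · 3 · 53 (mod 61).
Accumulate the product:
58 · 34 = 1972 ≡ 20
20 · 20 = 400 ≡ 34
34 · 9 = 306 ≡ 1
1 · 3 = 3
3 · 53 = 159 ≡ 37

37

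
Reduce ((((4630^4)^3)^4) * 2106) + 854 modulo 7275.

(4630)^4 ≡ 2725 (mod 7275)
(2725)^3 ≡ 4900 (mod 7275)
(4900)^4 ≡ 775 (mod 7275)
775 * 2106 = 1632150 ≡ 2550 (mod 7275)
2550 + 854 = 3404

3404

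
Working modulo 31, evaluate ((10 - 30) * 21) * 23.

12

10 - 30 = -20 ≡ 11 (mod 31)
11 * 21 = 231 ≡ 14 (mod 31)
14 * 23 = 322 ≡ 12 (mod 31)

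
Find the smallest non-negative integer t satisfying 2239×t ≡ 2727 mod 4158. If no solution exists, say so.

2187

gcd(2239, 4158) = 1, so a unique solution mod 4158 exists.
2239⁻¹ ≡ 13 (mod 4158).
t ≡ 13×2727 ≡ 2187 (mod 4158).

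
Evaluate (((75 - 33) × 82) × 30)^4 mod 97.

88

75 - 33 = 42
42 × 82 = 3444 ≡ 49 (mod 97)
49 × 30 = 1470 ≡ 15 (mod 97)
(15)^4 ≡ 88 (mod 97)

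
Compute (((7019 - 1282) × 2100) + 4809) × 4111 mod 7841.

5265

7019 - 1282 = 5737
5737 × 2100 = 12047700 ≡ 3924 (mod 7841)
3924 + 4809 = 8733 ≡ 892 (mod 7841)
892 × 4111 = 3667012 ≡ 5265 (mod 7841)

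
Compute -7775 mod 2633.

124

-7775 = -3×2633 + 124, so -7775 ≡ 124 (mod 2633).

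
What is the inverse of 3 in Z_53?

Apply the Euclidean algorithm and back-substitute:
53 = 17*3 + 2
3 = 1*2 + 1
2 = 2*1 + 0
gcd(3, 53) = 1, so the inverse exists.
Back-substitute for 1:
1 = 1*3 − 1*2
  = −1*53 + 18*3
So 3⁻¹ ≡ 18 (mod 53).

18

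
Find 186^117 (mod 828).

36

Compute successive squares:
117 in binary is 1110101, i.e. 117 = 64 + 32 + 16 + 4 + 1.
186^1 ≡ 186 (mod 828)
186^2 ≡ 186^2 = 34596 ≡ 648 (mod 828)
186^4 ≡ 648^2 = 419904 ≡ 108 (mod 828)
186^8 ≡ 108^2 = 11664 ≡ 72 (mod 828)
186^16 ≡ 72^2 = 5184 ≡ 216 (mod 828)
186^32 ≡ 216^2 = 46656 ≡ 288 (mod 828)
186^64 ≡ 288^2 = 82944 ≡ 144 (mod 828)
186^117 = 186^64 * 186^32 * 186^16 * 186^4 * 186^1 ≡ 144 * 288 * 216 * 108 * 186 (mod 828).
Accumulate the product:
144 * 288 = 41472 ≡ 72
72 * 216 = 15552 ≡ 648
648 * 108 = 69984 ≡ 432
432 * 186 = 80352 ≡ 36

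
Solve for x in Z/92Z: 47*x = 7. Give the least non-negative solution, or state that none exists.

gcd(47, 92) = 1, so a unique solution mod 92 exists.
47⁻¹ ≡ 47 (mod 92).
x ≡ 47*7 ≡ 53 (mod 92).

53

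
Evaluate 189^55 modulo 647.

By square-and-multiply:
55 in binary is 110111, i.e. 55 = 32 + 16 + 4 + 2 + 1.
189^1 ≡ 189 (mod 647)
189^2 ≡ 189^2 = 35721 ≡ 136 (mod 647)
189^4 ≡ 136^2 = 18496 ≡ 380 (mod 647)
189^8 ≡ 380^2 = 144400 ≡ 119 (mod 647)
189^16 ≡ 119^2 = 14161 ≡ 574 (mod 647)
189^32 ≡ 574^2 = 329476 ≡ 153 (mod 647)
189^55 = 189^32 · 189^16 · 189^4 · 189^2 · 189^1 ≡ 153 · 574 · 380 · 136 · 189 (mod 647).
Accumulate the product:
153 · 574 = 87822 ≡ 477
477 · 380 = 181260 ≡ 100
100 · 136 = 13600 ≡ 13
13 · 189 = 2457 ≡ 516

516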